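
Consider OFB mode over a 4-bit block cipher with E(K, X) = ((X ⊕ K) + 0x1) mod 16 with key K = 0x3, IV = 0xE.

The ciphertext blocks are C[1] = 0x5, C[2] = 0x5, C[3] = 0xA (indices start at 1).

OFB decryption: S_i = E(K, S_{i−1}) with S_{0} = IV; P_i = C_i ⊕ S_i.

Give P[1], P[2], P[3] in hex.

P[1]: S = E(K, 0xE) = 0xE; 0x5 ⊕ 0xE = 0xB.
P[2]: S = E(K, 0xE) = 0xE; 0x5 ⊕ 0xE = 0xB.
P[3]: S = E(K, 0xE) = 0xE; 0xA ⊕ 0xE = 0x4.

P[1] = 0xB, P[2] = 0xB, P[3] = 0x4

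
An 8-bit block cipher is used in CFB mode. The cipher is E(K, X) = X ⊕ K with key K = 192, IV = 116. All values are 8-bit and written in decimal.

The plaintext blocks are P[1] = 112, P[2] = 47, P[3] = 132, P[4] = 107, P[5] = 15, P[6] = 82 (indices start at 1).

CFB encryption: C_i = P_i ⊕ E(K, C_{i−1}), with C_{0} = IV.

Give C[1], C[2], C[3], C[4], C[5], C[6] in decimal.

C[1] = 196, C[2] = 43, C[3] = 111, C[4] = 196, C[5] = 11, C[6] = 153

C[1]: E(K, 116) = 180; 112 ⊕ 180 = 196.
C[2]: E(K, 196) = 4; 47 ⊕ 4 = 43.
C[3]: E(K, 43) = 235; 132 ⊕ 235 = 111.
C[4]: E(K, 111) = 175; 107 ⊕ 175 = 196.
C[5]: E(K, 196) = 4; 15 ⊕ 4 = 11.
C[6]: E(K, 11) = 203; 82 ⊕ 203 = 153.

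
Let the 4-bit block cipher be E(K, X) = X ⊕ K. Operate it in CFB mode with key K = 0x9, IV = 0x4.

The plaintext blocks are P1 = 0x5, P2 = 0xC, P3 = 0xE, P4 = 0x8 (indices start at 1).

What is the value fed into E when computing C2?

CFB encryption: C_i = P_i ⊕ E(K, C_{i−1}), with C_{0} = IV.
C1: E(K, 0x4) = 0xD; 0x5 ⊕ 0xD = 0x8.
C2: E(K, 0x8) = 0x1; 0xC ⊕ 0x1 = 0xD.
So the input to E for block 2 is 0x8.

0x8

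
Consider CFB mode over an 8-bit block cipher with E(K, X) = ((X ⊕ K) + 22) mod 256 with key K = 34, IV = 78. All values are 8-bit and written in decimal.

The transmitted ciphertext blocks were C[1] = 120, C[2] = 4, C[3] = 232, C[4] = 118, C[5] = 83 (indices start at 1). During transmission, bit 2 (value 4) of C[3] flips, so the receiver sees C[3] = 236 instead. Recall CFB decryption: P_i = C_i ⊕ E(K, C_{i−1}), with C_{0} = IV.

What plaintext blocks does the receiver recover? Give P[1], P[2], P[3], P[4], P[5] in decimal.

P[1] = 250, P[2] = 116, P[3] = 208, P[4] = 146, P[5] = 57

Only C[3] changed, to 236. In CFB, a change in C_i flips the same bit in P_i and garbles P_{i+1}. Decrypting the received ciphertext:
P[1]: E(K, 78) = 130; 120 ⊕ 130 = 250.
P[2]: E(K, 120) = 112; 4 ⊕ 112 = 116.
P[3]: E(K, 4) = 60; 236 ⊕ 60 = 208.
P[4]: E(K, 236) = 228; 118 ⊕ 228 = 146.
P[5]: E(K, 118) = 106; 83 ⊕ 106 = 57.
Blocks that differ from the original plaintext: P[3], P[4].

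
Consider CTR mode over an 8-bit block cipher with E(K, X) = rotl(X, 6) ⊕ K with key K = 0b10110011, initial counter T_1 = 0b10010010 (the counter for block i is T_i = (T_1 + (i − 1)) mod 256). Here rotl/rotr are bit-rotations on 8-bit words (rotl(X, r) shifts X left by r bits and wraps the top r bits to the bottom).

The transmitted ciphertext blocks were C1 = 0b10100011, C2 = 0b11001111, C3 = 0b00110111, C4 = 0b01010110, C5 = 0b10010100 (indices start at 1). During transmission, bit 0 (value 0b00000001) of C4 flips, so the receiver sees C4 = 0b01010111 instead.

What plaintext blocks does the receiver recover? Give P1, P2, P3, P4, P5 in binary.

P1 = 0b10110100, P2 = 0b10011000, P3 = 0b10100001, P4 = 0b10000001, P5 = 0b10000010

CTR decryption: S_i = E(K, T_i) where T_i is the counter for block i; P_i = C_i ⊕ S_i.
Only C4 changed, to 0b01010111. In CTR, a change in C_i flips the same bit in P_i only; the keystream is unaffected. Decrypting the received ciphertext:
P1: T = 0b10010010, S = E(K, T) = 0b00010111; 0b10100011 ⊕ 0b00010111 = 0b10110100.
P2: T = 0b10010011, S = E(K, T) = 0b01010111; 0b11001111 ⊕ 0b01010111 = 0b10011000.
P3: T = 0b10010100, S = E(K, T) = 0b10010110; 0b00110111 ⊕ 0b10010110 = 0b10100001.
P4: T = 0b10010101, S = E(K, T) = 0b11010110; 0b01010111 ⊕ 0b11010110 = 0b10000001.
P5: T = 0b10010110, S = E(K, T) = 0b00010110; 0b10010100 ⊕ 0b00010110 = 0b10000010.
Blocks that differ from the original plaintext: P4.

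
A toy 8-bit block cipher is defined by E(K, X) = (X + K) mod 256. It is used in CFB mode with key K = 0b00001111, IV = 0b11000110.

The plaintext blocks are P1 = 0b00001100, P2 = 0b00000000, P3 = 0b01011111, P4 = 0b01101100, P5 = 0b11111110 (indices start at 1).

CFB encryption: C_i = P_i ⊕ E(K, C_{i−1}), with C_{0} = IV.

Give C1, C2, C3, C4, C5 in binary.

C1 = 0b11011001, C2 = 0b11101000, C3 = 0b10101000, C4 = 0b11011011, C5 = 0b00010100

C1: E(K, 0b11000110) = 0b11010101; 0b00001100 ⊕ 0b11010101 = 0b11011001.
C2: E(K, 0b11011001) = 0b11101000; 0b00000000 ⊕ 0b11101000 = 0b11101000.
C3: E(K, 0b11101000) = 0b11110111; 0b01011111 ⊕ 0b11110111 = 0b10101000.
C4: E(K, 0b10101000) = 0b10110111; 0b01101100 ⊕ 0b10110111 = 0b11011011.
C5: E(K, 0b11011011) = 0b11101010; 0b11111110 ⊕ 0b11101010 = 0b00010100.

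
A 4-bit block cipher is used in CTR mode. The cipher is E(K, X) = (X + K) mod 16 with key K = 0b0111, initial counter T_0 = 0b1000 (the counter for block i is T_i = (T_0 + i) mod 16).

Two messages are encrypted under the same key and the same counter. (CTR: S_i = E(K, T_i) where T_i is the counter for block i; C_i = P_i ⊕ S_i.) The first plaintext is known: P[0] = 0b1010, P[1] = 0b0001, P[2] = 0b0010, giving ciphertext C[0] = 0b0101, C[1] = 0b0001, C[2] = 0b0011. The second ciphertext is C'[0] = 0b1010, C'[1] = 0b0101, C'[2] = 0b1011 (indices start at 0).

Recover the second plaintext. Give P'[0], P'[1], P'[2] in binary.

P'[0] = 0b0101, P'[1] = 0b0101, P'[2] = 0b1010

In CTR with a reused counter, both messages share the same keystream S_i, so C_i ⊕ C'_i = P_i ⊕ P'_i and thus P'_i = P_i ⊕ C_i ⊕ C'_i.
P'[0]: 0b1010 ⊕ 0b0101 ⊕ 0b1010 = 0b0101.
P'[1]: 0b0001 ⊕ 0b0001 ⊕ 0b0101 = 0b0101.
P'[2]: 0b0010 ⊕ 0b0011 ⊕ 0b1011 = 0b1010.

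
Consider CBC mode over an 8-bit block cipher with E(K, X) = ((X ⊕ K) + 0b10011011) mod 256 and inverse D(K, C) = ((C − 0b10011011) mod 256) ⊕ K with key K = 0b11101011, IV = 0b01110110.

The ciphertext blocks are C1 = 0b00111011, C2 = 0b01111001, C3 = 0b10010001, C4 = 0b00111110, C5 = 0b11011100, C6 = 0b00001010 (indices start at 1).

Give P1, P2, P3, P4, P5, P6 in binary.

CBC decryption: P_i = D(K, C_i) ⊕ C_{i−1}, with C_{0} = IV.
P1: D(K, 0b00111011) = 0b01001011; 0b01001011 ⊕ 0b01110110 = 0b00111101.
P2: D(K, 0b01111001) = 0b00110101; 0b00110101 ⊕ 0b00111011 = 0b00001110.
P3: D(K, 0b10010001) = 0b00011101; 0b00011101 ⊕ 0b01111001 = 0b01100100.
P4: D(K, 0b00111110) = 0b01001000; 0b01001000 ⊕ 0b10010001 = 0b11011001.
P5: D(K, 0b11011100) = 0b10101010; 0b10101010 ⊕ 0b00111110 = 0b10010100.
P6: D(K, 0b00001010) = 0b10000100; 0b10000100 ⊕ 0b11011100 = 0b01011000.

P1 = 0b00111101, P2 = 0b00001110, P3 = 0b01100100, P4 = 0b11011001, P5 = 0b10010100, P6 = 0b01011000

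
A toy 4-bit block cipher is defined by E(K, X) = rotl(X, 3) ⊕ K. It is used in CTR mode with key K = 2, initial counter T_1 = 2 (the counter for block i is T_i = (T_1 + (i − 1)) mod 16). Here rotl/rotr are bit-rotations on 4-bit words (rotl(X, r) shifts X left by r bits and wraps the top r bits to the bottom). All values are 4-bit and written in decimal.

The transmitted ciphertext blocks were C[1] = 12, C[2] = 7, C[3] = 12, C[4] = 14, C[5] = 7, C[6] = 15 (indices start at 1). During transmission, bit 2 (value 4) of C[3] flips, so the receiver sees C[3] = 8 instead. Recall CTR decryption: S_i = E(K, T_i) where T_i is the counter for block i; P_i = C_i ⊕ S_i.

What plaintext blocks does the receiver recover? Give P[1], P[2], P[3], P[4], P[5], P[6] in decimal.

Only C[3] changed, to 8. In CTR, a change in C_i flips the same bit in P_i only; the keystream is unaffected. Decrypting the received ciphertext:
P[1]: T = 2, S = E(K, T) = 3; 12 ⊕ 3 = 15.
P[2]: T = 3, S = E(K, T) = 11; 7 ⊕ 11 = 12.
P[3]: T = 4, S = E(K, T) = 0; 8 ⊕ 0 = 8.
P[4]: T = 5, S = E(K, T) = 8; 14 ⊕ 8 = 6.
P[5]: T = 6, S = E(K, T) = 1; 7 ⊕ 1 = 6.
P[6]: T = 7, S = E(K, T) = 9; 15 ⊕ 9 = 6.
Blocks that differ from the original plaintext: P[3].

P[1] = 15, P[2] = 12, P[3] = 8, P[4] = 6, P[5] = 6, P[6] = 6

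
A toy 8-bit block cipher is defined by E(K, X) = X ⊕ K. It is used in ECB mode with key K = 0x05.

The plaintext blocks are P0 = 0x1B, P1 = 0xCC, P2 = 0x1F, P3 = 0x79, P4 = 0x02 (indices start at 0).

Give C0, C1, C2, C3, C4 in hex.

C0 = 0x1E, C1 = 0xC9, C2 = 0x1A, C3 = 0x7C, C4 = 0x07

ECB encryption: C_i = E(K, P_i).
C0: E(K, 0x1B) = 0x1E.
C1: E(K, 0xCC) = 0xC9.
C2: E(K, 0x1F) = 0x1A.
C3: E(K, 0x79) = 0x7C.
C4: E(K, 0x02) = 0x07.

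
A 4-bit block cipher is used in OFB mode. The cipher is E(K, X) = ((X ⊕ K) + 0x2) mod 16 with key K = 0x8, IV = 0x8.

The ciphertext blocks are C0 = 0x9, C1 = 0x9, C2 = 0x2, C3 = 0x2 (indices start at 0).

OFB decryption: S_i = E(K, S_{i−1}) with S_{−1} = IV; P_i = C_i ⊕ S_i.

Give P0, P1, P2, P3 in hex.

P0: S = E(K, 0x8) = 0x2; 0x9 ⊕ 0x2 = 0xB.
P1: S = E(K, 0x2) = 0xC; 0x9 ⊕ 0xC = 0x5.
P2: S = E(K, 0xC) = 0x6; 0x2 ⊕ 0x6 = 0x4.
P3: S = E(K, 0x6) = 0x0; 0x2 ⊕ 0x0 = 0x2.

P0 = 0xB, P1 = 0x5, P2 = 0x4, P3 = 0x2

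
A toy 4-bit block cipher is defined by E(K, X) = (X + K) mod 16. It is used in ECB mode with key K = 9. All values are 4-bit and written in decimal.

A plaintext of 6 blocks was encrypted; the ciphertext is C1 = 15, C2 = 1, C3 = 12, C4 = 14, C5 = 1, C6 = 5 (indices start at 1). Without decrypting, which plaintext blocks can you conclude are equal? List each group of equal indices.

ECB encrypts each block independently with the same key, so equal ciphertext blocks imply equal plaintext blocks.
C2 = C5 = 1, so P2 = P5.

P2 = P5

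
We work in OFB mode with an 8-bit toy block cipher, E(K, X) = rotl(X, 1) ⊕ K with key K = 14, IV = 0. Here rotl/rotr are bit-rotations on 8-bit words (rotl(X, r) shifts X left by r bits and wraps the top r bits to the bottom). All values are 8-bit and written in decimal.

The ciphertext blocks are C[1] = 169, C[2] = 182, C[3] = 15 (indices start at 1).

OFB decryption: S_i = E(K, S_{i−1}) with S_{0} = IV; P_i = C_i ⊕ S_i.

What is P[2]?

P[1]: S = E(K, 0) = 14; 169 ⊕ 14 = 167.
P[2]: S = E(K, 14) = 18; 182 ⊕ 18 = 164.

P[2] = 164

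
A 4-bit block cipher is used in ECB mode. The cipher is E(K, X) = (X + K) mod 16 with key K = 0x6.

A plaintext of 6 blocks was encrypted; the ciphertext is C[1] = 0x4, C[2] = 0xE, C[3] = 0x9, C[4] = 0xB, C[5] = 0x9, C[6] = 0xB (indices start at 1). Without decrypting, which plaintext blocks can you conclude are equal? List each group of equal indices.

ECB encrypts each block independently with the same key, so equal ciphertext blocks imply equal plaintext blocks.
C[3] = C[5] = 0x9, so P[3] = P[5].
C[4] = C[6] = 0xB, so P[4] = P[6].

P[3] = P[5]; P[4] = P[6]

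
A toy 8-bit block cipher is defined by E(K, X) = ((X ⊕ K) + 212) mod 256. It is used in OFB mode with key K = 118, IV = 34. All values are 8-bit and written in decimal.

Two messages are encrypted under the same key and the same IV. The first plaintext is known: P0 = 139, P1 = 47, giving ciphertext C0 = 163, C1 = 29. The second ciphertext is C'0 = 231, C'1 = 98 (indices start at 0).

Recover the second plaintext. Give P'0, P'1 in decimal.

P'0 = 207, P'1 = 80

In OFB with a reused IV, both messages share the same keystream S_i, so C_i ⊕ C'_i = P_i ⊕ P'_i and thus P'_i = P_i ⊕ C_i ⊕ C'_i.
P'0: 139 ⊕ 163 ⊕ 231 = 207.
P'1: 47 ⊕ 29 ⊕ 98 = 80.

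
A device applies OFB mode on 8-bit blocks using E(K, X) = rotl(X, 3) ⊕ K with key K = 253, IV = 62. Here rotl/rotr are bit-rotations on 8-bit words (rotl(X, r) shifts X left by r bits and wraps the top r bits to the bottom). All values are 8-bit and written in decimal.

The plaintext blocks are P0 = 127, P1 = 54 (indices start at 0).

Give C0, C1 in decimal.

OFB encryption: S_i = E(K, S_{i−1}) with S_{−1} = IV; C_i = P_i ⊕ S_i.
C0: S = E(K, 62) = 12; 127 ⊕ 12 = 115.
C1: S = E(K, 12) = 157; 54 ⊕ 157 = 171.

C0 = 115, C1 = 171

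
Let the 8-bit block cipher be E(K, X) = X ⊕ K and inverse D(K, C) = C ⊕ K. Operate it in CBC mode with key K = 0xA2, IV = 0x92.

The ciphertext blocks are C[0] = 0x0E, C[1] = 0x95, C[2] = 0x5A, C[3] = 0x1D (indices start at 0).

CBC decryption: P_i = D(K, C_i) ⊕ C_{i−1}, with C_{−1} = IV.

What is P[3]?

P[3] = 0xE5

P[3]: D(K, 0x1D) = 0xBF; 0xBF ⊕ 0x5A = 0xE5.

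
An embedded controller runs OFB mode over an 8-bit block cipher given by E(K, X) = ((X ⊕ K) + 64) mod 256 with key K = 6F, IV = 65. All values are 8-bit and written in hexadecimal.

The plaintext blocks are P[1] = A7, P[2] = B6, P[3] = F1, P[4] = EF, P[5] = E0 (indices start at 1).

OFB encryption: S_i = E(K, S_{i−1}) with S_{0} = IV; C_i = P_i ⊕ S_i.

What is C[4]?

C[4] = 8A

C[1]: S = E(K, 65) = 6E; A7 ⊕ 6E = C9.
C[2]: S = E(K, 6E) = 65; B6 ⊕ 65 = D3.
C[3]: S = E(K, 65) = 6E; F1 ⊕ 6E = 9F.
C[4]: S = E(K, 6E) = 65; EF ⊕ 65 = 8A.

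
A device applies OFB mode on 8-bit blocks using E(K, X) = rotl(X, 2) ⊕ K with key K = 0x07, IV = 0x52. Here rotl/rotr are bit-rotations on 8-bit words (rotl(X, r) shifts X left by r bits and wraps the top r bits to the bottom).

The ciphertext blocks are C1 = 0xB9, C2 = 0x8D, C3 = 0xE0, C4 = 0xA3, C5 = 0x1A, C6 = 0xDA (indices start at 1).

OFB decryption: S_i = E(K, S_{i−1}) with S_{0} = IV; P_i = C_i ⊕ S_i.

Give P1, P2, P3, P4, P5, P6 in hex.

P1: S = E(K, 0x52) = 0x4E; 0xB9 ⊕ 0x4E = 0xF7.
P2: S = E(K, 0x4E) = 0x3E; 0x8D ⊕ 0x3E = 0xB3.
P3: S = E(K, 0x3E) = 0xFF; 0xE0 ⊕ 0xFF = 0x1F.
P4: S = E(K, 0xFF) = 0xF8; 0xA3 ⊕ 0xF8 = 0x5B.
P5: S = E(K, 0xF8) = 0xE4; 0x1A ⊕ 0xE4 = 0xFE.
P6: S = E(K, 0xE4) = 0x94; 0xDA ⊕ 0x94 = 0x4E.

P1 = 0xF7, P2 = 0xB3, P3 = 0x1F, P4 = 0x5B, P5 = 0xFE, P6 = 0x4E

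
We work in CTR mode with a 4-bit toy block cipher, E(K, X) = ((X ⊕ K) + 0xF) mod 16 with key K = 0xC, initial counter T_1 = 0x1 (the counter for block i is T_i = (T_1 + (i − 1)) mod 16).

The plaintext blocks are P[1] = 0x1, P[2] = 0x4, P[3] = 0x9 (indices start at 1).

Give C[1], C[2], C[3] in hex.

C[1] = 0xD, C[2] = 0x9, C[3] = 0x7

CTR encryption: S_i = E(K, T_i) where T_i is the counter for block i; C_i = P_i ⊕ S_i.
C[1]: T = 0x1, S = E(K, T) = 0xC; 0x1 ⊕ 0xC = 0xD.
C[2]: T = 0x2, S = E(K, T) = 0xD; 0x4 ⊕ 0xD = 0x9.
C[3]: T = 0x3, S = E(K, T) = 0xE; 0x9 ⊕ 0xE = 0x7.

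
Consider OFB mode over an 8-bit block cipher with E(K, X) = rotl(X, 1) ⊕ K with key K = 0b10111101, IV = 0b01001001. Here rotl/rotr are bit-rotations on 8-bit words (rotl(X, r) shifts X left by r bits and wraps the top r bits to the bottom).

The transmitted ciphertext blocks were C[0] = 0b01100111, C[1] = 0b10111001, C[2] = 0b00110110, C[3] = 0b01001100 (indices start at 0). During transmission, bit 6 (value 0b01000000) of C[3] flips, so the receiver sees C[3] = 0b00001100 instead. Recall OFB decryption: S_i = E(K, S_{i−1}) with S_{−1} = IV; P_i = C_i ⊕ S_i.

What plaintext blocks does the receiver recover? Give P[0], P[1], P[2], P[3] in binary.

Only C[3] changed, to 0b00001100. In OFB, a change in C_i flips the same bit in P_i only; the keystream is unaffected. Decrypting the received ciphertext:
P[0]: S = E(K, 0b01001001) = 0b00101111; 0b01100111 ⊕ 0b00101111 = 0b01001000.
P[1]: S = E(K, 0b00101111) = 0b11100011; 0b10111001 ⊕ 0b11100011 = 0b01011010.
P[2]: S = E(K, 0b11100011) = 0b01111010; 0b00110110 ⊕ 0b01111010 = 0b01001100.
P[3]: S = E(K, 0b01111010) = 0b01001001; 0b00001100 ⊕ 0b01001001 = 0b01000101.
Blocks that differ from the original plaintext: P[3].

P[0] = 0b01001000, P[1] = 0b01011010, P[2] = 0b01001100, P[3] = 0b01000101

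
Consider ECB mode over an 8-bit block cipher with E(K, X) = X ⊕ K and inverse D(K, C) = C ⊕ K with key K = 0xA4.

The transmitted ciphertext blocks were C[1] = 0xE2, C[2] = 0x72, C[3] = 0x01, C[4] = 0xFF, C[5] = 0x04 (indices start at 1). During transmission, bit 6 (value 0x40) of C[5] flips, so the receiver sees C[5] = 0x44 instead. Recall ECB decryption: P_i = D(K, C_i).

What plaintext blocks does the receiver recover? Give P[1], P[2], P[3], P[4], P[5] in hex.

Only C[5] changed, to 0x44. In ECB, a change in C_i affects only P_i. Decrypting the received ciphertext:
P[1]: D(K, 0xE2) = 0x46.
P[2]: D(K, 0x72) = 0xD6.
P[3]: D(K, 0x01) = 0xA5.
P[4]: D(K, 0xFF) = 0x5B.
P[5]: D(K, 0x44) = 0xE0.
Blocks that differ from the original plaintext: P[5].

P[1] = 0x46, P[2] = 0xD6, P[3] = 0xA5, P[4] = 0x5B, P[5] = 0xE0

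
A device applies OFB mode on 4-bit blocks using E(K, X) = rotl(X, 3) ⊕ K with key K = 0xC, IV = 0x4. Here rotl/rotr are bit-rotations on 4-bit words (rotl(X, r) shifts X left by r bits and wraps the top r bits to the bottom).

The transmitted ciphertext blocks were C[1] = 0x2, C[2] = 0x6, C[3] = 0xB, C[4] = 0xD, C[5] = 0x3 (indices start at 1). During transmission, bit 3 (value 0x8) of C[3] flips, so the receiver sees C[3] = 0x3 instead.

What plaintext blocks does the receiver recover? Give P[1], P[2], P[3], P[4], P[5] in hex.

P[1] = 0xC, P[2] = 0xD, P[3] = 0x2, P[4] = 0x9, P[5] = 0xD

OFB decryption: S_i = E(K, S_{i−1}) with S_{0} = IV; P_i = C_i ⊕ S_i.
Only C[3] changed, to 0x3. In OFB, a change in C_i flips the same bit in P_i only; the keystream is unaffected. Decrypting the received ciphertext:
P[1]: S = E(K, 0x4) = 0xE; 0x2 ⊕ 0xE = 0xC.
P[2]: S = E(K, 0xE) = 0xB; 0x6 ⊕ 0xB = 0xD.
P[3]: S = E(K, 0xB) = 0x1; 0x3 ⊕ 0x1 = 0x2.
P[4]: S = E(K, 0x1) = 0x4; 0xD ⊕ 0x4 = 0x9.
P[5]: S = E(K, 0x4) = 0xE; 0x3 ⊕ 0xE = 0xD.
Blocks that differ from the original plaintext: P[3].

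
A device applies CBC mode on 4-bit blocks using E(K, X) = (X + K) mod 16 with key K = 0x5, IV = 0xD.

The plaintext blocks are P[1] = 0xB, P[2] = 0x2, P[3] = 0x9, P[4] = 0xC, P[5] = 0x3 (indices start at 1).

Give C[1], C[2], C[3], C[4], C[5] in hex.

C[1] = 0xB, C[2] = 0xE, C[3] = 0xC, C[4] = 0x5, C[5] = 0xB

CBC encryption: C_i = E(K, P_i ⊕ C_{i−1}), with C_{0} = IV.
C[1]: P[1] ⊕ 0xD = 0x6; E(K, 0x6) = 0xB.
C[2]: P[2] ⊕ 0xB = 0x9; E(K, 0x9) = 0xE.
C[3]: P[3] ⊕ 0xE = 0x7; E(K, 0x7) = 0xC.
C[4]: P[4] ⊕ 0xC = 0x0; E(K, 0x0) = 0x5.
C[5]: P[5] ⊕ 0x5 = 0x6; E(K, 0x6) = 0xB.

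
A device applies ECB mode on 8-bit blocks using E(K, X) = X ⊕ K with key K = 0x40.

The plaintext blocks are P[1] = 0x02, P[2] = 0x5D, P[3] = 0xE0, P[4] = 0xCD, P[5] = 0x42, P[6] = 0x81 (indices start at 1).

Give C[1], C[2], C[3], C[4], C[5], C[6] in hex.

ECB encryption: C_i = E(K, P_i).
C[1]: E(K, 0x02) = 0x42.
C[2]: E(K, 0x5D) = 0x1D.
C[3]: E(K, 0xE0) = 0xA0.
C[4]: E(K, 0xCD) = 0x8D.
C[5]: E(K, 0x42) = 0x02.
C[6]: E(K, 0x81) = 0xC1.

C[1] = 0x42, C[2] = 0x1D, C[3] = 0xA0, C[4] = 0x8D, C[5] = 0x02, C[6] = 0xC1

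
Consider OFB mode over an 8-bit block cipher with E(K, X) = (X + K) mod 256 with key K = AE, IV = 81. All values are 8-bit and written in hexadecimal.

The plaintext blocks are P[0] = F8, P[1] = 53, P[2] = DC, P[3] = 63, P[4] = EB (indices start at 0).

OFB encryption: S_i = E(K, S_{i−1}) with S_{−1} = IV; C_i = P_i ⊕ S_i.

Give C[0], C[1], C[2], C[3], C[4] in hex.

C[0]: S = E(K, 81) = 2F; F8 ⊕ 2F = D7.
C[1]: S = E(K, 2F) = DD; 53 ⊕ DD = 8E.
C[2]: S = E(K, DD) = 8B; DC ⊕ 8B = 57.
C[3]: S = E(K, 8B) = 39; 63 ⊕ 39 = 5A.
C[4]: S = E(K, 39) = E7; EB ⊕ E7 = 0C.

C[0] = D7, C[1] = 8E, C[2] = 57, C[3] = 5A, C[4] = 0C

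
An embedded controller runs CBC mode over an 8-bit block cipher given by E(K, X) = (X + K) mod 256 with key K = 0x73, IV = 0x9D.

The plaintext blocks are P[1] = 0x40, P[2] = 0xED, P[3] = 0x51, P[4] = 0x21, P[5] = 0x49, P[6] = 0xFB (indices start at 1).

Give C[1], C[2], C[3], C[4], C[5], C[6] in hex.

C[1] = 0x50, C[2] = 0x30, C[3] = 0xD4, C[4] = 0x68, C[5] = 0x94, C[6] = 0xE2

CBC encryption: C_i = E(K, P_i ⊕ C_{i−1}), with C_{0} = IV.
C[1]: P[1] ⊕ 0x9D = 0xDD; E(K, 0xDD) = 0x50.
C[2]: P[2] ⊕ 0x50 = 0xBD; E(K, 0xBD) = 0x30.
C[3]: P[3] ⊕ 0x30 = 0x61; E(K, 0x61) = 0xD4.
C[4]: P[4] ⊕ 0xD4 = 0xF5; E(K, 0xF5) = 0x68.
C[5]: P[5] ⊕ 0x68 = 0x21; E(K, 0x21) = 0x94.
C[6]: P[6] ⊕ 0x94 = 0x6F; E(K, 0x6F) = 0xE2.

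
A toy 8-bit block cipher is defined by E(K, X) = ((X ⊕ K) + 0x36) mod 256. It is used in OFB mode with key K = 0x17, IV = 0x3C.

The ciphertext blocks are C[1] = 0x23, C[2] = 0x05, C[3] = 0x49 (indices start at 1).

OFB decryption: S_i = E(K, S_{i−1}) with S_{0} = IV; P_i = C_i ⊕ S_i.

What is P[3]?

P[1]: S = E(K, 0x3C) = 0x61; 0x23 ⊕ 0x61 = 0x42.
P[2]: S = E(K, 0x61) = 0xAC; 0x05 ⊕ 0xAC = 0xA9.
P[3]: S = E(K, 0xAC) = 0xF1; 0x49 ⊕ 0xF1 = 0xB8.

P[3] = 0xB8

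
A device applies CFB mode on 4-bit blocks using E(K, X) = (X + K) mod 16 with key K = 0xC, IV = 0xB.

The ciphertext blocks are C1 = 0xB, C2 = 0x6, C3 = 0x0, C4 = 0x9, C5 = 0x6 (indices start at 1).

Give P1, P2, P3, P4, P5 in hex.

P1 = 0xC, P2 = 0x1, P3 = 0x2, P4 = 0x5, P5 = 0x3

CFB decryption: P_i = C_i ⊕ E(K, C_{i−1}), with C_{0} = IV.
P1: E(K, 0xB) = 0x7; 0xB ⊕ 0x7 = 0xC.
P2: E(K, 0xB) = 0x7; 0x6 ⊕ 0x7 = 0x1.
P3: E(K, 0x6) = 0x2; 0x0 ⊕ 0x2 = 0x2.
P4: E(K, 0x0) = 0xC; 0x9 ⊕ 0xC = 0x5.
P5: E(K, 0x9) = 0x5; 0x6 ⊕ 0x5 = 0x3.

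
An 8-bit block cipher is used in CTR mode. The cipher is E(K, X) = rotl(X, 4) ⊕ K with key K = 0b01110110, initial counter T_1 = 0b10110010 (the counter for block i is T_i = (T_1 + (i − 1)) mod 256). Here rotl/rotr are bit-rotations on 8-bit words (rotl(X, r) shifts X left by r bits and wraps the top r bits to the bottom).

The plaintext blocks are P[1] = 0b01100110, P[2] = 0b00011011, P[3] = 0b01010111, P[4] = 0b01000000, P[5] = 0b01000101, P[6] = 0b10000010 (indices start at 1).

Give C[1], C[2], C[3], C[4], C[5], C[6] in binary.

C[1] = 0b00111011, C[2] = 0b01010110, C[3] = 0b01101010, C[4] = 0b01101101, C[5] = 0b01011000, C[6] = 0b10001111

CTR encryption: S_i = E(K, T_i) where T_i is the counter for block i; C_i = P_i ⊕ S_i.
C[1]: T = 0b10110010, S = E(K, T) = 0b01011101; 0b01100110 ⊕ 0b01011101 = 0b00111011.
C[2]: T = 0b10110011, S = E(K, T) = 0b01001101; 0b00011011 ⊕ 0b01001101 = 0b01010110.
C[3]: T = 0b10110100, S = E(K, T) = 0b00111101; 0b01010111 ⊕ 0b00111101 = 0b01101010.
C[4]: T = 0b10110101, S = E(K, T) = 0b00101101; 0b01000000 ⊕ 0b00101101 = 0b01101101.
C[5]: T = 0b10110110, S = E(K, T) = 0b00011101; 0b01000101 ⊕ 0b00011101 = 0b01011000.
C[6]: T = 0b10110111, S = E(K, T) = 0b00001101; 0b10000010 ⊕ 0b00001101 = 0b10001111.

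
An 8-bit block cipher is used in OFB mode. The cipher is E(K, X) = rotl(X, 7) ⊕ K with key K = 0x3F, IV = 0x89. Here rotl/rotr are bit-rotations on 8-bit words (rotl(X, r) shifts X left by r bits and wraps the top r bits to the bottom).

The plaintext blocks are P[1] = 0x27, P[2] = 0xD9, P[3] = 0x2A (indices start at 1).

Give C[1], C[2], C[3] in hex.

C[1] = 0xDC, C[2] = 0x1B, C[3] = 0x74

OFB encryption: S_i = E(K, S_{i−1}) with S_{0} = IV; C_i = P_i ⊕ S_i.
C[1]: S = E(K, 0x89) = 0xFB; 0x27 ⊕ 0xFB = 0xDC.
C[2]: S = E(K, 0xFB) = 0xC2; 0xD9 ⊕ 0xC2 = 0x1B.
C[3]: S = E(K, 0xC2) = 0x5E; 0x2A ⊕ 0x5E = 0x74.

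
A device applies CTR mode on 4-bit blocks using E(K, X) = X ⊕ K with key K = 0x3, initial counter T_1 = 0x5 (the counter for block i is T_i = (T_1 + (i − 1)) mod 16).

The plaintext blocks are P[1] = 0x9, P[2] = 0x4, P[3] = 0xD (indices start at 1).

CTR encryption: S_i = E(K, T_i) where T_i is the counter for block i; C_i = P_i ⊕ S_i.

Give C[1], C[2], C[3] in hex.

C[1]: T = 0x5, S = E(K, T) = 0x6; 0x9 ⊕ 0x6 = 0xF.
C[2]: T = 0x6, S = E(K, T) = 0x5; 0x4 ⊕ 0x5 = 0x1.
C[3]: T = 0x7, S = E(K, T) = 0x4; 0xD ⊕ 0x4 = 0x9.

C[1] = 0xF, C[2] = 0x1, C[3] = 0x9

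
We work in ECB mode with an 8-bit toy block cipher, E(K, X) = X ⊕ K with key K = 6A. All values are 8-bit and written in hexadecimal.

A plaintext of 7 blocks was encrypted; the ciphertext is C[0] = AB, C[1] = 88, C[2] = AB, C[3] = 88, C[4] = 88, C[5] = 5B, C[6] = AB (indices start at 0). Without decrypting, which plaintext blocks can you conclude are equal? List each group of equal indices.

ECB encrypts each block independently with the same key, so equal ciphertext blocks imply equal plaintext blocks.
C[0] = C[2] = C[6] = AB, so P[0] = P[2] = P[6].
C[1] = C[3] = C[4] = 88, so P[1] = P[3] = P[4].

P[0] = P[2] = P[6]; P[1] = P[3] = P[4]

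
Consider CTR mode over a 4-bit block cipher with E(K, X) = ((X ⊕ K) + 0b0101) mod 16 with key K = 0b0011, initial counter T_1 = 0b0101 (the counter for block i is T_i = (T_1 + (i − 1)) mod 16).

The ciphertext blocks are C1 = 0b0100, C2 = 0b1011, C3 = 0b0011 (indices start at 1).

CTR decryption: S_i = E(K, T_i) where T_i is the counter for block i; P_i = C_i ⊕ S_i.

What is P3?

P3: T = 0b0111, S = E(K, T) = 0b1001; 0b0011 ⊕ 0b1001 = 0b1010.

P3 = 0b1010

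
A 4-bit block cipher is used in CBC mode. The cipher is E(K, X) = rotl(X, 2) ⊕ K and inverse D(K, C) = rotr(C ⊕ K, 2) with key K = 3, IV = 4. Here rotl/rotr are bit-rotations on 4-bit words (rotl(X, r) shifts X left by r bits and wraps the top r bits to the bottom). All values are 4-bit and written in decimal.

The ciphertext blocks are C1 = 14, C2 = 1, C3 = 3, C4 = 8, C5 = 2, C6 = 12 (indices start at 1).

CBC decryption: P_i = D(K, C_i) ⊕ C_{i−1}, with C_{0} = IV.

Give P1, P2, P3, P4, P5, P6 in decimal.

P1: D(K, 14) = 7; 7 ⊕ 4 = 3.
P2: D(K, 1) = 8; 8 ⊕ 14 = 6.
P3: D(K, 3) = 0; 0 ⊕ 1 = 1.
P4: D(K, 8) = 14; 14 ⊕ 3 = 13.
P5: D(K, 2) = 4; 4 ⊕ 8 = 12.
P6: D(K, 12) = 15; 15 ⊕ 2 = 13.

P1 = 3, P2 = 6, P3 = 1, P4 = 13, P5 = 12, P6 = 13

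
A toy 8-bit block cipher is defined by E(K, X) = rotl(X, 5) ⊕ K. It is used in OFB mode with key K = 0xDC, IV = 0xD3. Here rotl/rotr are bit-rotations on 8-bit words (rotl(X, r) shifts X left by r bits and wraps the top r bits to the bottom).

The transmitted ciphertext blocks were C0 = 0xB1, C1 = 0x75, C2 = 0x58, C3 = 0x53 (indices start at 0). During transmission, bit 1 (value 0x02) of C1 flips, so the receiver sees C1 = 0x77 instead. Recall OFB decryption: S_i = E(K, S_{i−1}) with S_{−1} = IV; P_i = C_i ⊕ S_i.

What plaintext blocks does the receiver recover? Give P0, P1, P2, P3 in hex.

P0 = 0x17, P1 = 0x7F, P2 = 0x85, P3 = 0x34

Only C1 changed, to 0x77. In OFB, a change in C_i flips the same bit in P_i only; the keystream is unaffected. Decrypting the received ciphertext:
P0: S = E(K, 0xD3) = 0xA6; 0xB1 ⊕ 0xA6 = 0x17.
P1: S = E(K, 0xA6) = 0x08; 0x77 ⊕ 0x08 = 0x7F.
P2: S = E(K, 0x08) = 0xDD; 0x58 ⊕ 0xDD = 0x85.
P3: S = E(K, 0xDD) = 0x67; 0x53 ⊕ 0x67 = 0x34.
Blocks that differ from the original plaintext: P1.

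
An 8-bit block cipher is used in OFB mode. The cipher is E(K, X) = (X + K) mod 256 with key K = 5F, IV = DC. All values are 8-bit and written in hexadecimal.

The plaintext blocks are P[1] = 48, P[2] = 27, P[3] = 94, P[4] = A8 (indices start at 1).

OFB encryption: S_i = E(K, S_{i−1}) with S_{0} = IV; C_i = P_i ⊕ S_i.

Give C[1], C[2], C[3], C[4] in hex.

C[1] = 73, C[2] = BD, C[3] = 6D, C[4] = F0

C[1]: S = E(K, DC) = 3B; 48 ⊕ 3B = 73.
C[2]: S = E(K, 3B) = 9A; 27 ⊕ 9A = BD.
C[3]: S = E(K, 9A) = F9; 94 ⊕ F9 = 6D.
C[4]: S = E(K, F9) = 58; A8 ⊕ 58 = F0.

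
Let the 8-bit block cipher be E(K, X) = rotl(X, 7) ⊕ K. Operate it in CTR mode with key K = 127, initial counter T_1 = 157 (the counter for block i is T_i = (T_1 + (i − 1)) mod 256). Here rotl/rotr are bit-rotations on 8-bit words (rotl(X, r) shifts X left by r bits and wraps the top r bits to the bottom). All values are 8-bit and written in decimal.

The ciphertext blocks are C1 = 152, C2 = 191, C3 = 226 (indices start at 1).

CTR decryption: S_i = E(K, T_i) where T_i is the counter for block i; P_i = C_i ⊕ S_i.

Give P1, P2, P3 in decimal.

P1 = 41, P2 = 143, P3 = 82

P1: T = 157, S = E(K, T) = 177; 152 ⊕ 177 = 41.
P2: T = 158, S = E(K, T) = 48; 191 ⊕ 48 = 143.
P3: T = 159, S = E(K, T) = 176; 226 ⊕ 176 = 82.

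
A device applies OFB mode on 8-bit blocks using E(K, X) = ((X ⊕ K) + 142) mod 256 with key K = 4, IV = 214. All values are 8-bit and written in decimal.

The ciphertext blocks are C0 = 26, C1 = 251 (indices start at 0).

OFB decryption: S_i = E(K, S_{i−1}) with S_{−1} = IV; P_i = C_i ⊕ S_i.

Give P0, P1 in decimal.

P0 = 122, P1 = 9

P0: S = E(K, 214) = 96; 26 ⊕ 96 = 122.
P1: S = E(K, 96) = 242; 251 ⊕ 242 = 9.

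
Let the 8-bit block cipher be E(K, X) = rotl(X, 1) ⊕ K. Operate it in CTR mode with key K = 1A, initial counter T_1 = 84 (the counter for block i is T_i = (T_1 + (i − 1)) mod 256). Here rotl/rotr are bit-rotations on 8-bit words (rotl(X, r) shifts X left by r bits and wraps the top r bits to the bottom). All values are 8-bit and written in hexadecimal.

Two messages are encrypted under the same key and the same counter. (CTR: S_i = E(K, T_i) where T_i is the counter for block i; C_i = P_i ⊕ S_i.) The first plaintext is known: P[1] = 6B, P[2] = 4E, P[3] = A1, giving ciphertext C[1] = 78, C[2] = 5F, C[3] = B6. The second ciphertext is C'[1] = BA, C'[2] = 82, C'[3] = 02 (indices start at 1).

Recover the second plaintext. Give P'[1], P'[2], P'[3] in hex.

P'[1] = A9, P'[2] = 93, P'[3] = 15

In CTR with a reused counter, both messages share the same keystream S_i, so C_i ⊕ C'_i = P_i ⊕ P'_i and thus P'_i = P_i ⊕ C_i ⊕ C'_i.
P'[1]: 6B ⊕ 78 ⊕ BA = A9.
P'[2]: 4E ⊕ 5F ⊕ 82 = 93.
P'[3]: A1 ⊕ B6 ⊕ 02 = 15.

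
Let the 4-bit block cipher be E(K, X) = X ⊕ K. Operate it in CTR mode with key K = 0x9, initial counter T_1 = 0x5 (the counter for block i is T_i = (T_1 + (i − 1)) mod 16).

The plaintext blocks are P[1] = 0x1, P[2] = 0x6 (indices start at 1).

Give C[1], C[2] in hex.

CTR encryption: S_i = E(K, T_i) where T_i is the counter for block i; C_i = P_i ⊕ S_i.
C[1]: T = 0x5, S = E(K, T) = 0xC; 0x1 ⊕ 0xC = 0xD.
C[2]: T = 0x6, S = E(K, T) = 0xF; 0x6 ⊕ 0xF = 0x9.

C[1] = 0xD, C[2] = 0x9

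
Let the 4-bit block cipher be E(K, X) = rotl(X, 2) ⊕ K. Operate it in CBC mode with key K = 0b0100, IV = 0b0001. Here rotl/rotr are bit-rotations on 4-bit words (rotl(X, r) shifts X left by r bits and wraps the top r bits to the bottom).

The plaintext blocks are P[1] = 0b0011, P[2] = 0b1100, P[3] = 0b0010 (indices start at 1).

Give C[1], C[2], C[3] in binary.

C[1] = 0b1100, C[2] = 0b0100, C[3] = 0b1101

CBC encryption: C_i = E(K, P_i ⊕ C_{i−1}), with C_{0} = IV.
C[1]: P[1] ⊕ 0b0001 = 0b0010; E(K, 0b0010) = 0b1100.
C[2]: P[2] ⊕ 0b1100 = 0b0000; E(K, 0b0000) = 0b0100.
C[3]: P[3] ⊕ 0b0100 = 0b0110; E(K, 0b0110) = 0b1101.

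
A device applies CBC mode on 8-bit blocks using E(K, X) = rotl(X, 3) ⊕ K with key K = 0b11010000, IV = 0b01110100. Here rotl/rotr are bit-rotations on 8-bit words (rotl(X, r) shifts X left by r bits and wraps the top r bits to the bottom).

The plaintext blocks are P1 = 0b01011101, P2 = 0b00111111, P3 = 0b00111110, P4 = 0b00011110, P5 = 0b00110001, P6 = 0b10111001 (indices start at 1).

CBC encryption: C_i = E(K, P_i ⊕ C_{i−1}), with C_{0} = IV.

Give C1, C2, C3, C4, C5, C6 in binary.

C1: P1 ⊕ 0b01110100 = 0b00101001; E(K, 0b00101001) = 0b10011001.
C2: P2 ⊕ 0b10011001 = 0b10100110; E(K, 0b10100110) = 0b11100101.
C3: P3 ⊕ 0b11100101 = 0b11011011; E(K, 0b11011011) = 0b00001110.
C4: P4 ⊕ 0b00001110 = 0b00010000; E(K, 0b00010000) = 0b01010000.
C5: P5 ⊕ 0b01010000 = 0b01100001; E(K, 0b01100001) = 0b11011011.
C6: P6 ⊕ 0b11011011 = 0b01100010; E(K, 0b01100010) = 0b11000011.

C1 = 0b10011001, C2 = 0b11100101, C3 = 0b00001110, C4 = 0b01010000, C5 = 0b11011011, C6 = 0b11000011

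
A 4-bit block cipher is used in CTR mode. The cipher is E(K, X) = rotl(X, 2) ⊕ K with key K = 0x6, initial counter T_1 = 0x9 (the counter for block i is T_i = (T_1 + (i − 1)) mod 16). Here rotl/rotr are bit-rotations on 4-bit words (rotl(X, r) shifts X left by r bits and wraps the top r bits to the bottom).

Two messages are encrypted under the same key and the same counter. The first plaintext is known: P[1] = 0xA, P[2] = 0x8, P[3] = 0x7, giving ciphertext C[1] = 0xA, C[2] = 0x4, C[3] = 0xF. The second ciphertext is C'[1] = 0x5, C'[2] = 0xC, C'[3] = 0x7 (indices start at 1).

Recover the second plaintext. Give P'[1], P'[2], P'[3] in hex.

In CTR with a reused counter, both messages share the same keystream S_i, so C_i ⊕ C'_i = P_i ⊕ P'_i and thus P'_i = P_i ⊕ C_i ⊕ C'_i.
P'[1]: 0xA ⊕ 0xA ⊕ 0x5 = 0x5.
P'[2]: 0x8 ⊕ 0x4 ⊕ 0xC = 0x0.
P'[3]: 0x7 ⊕ 0xF ⊕ 0x7 = 0xF.

P'[1] = 0x5, P'[2] = 0x0, P'[3] = 0xF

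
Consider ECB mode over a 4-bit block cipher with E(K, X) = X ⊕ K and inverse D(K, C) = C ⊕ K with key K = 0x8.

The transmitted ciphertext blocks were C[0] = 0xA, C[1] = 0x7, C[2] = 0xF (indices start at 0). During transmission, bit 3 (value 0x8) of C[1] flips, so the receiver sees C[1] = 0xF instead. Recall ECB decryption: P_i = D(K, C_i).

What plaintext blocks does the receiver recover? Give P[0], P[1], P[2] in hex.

P[0] = 0x2, P[1] = 0x7, P[2] = 0x7

Only C[1] changed, to 0xF. In ECB, a change in C_i affects only P_i. Decrypting the received ciphertext:
P[0]: D(K, 0xA) = 0x2.
P[1]: D(K, 0xF) = 0x7.
P[2]: D(K, 0xF) = 0x7.
Blocks that differ from the original plaintext: P[1].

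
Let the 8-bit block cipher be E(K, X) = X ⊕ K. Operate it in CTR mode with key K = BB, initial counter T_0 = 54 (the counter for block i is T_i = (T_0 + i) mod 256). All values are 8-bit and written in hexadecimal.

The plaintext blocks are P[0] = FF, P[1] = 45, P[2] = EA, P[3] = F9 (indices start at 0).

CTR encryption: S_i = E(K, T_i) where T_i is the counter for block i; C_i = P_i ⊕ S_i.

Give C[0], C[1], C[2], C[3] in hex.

C[0] = 10, C[1] = AB, C[2] = 07, C[3] = 15

C[0]: T = 54, S = E(K, T) = EF; FF ⊕ EF = 10.
C[1]: T = 55, S = E(K, T) = EE; 45 ⊕ EE = AB.
C[2]: T = 56, S = E(K, T) = ED; EA ⊕ ED = 07.
C[3]: T = 57, S = E(K, T) = EC; F9 ⊕ EC = 15.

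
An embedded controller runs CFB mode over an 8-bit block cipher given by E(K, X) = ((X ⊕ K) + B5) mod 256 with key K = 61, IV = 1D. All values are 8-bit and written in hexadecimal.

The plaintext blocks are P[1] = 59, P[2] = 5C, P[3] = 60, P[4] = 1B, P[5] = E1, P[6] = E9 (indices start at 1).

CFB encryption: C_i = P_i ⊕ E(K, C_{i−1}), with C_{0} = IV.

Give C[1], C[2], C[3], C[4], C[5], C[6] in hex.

C[1] = 68, C[2] = E2, C[3] = 58, C[4] = F5, C[5] = A8, C[6] = 97

C[1]: E(K, 1D) = 31; 59 ⊕ 31 = 68.
C[2]: E(K, 68) = BE; 5C ⊕ BE = E2.
C[3]: E(K, E2) = 38; 60 ⊕ 38 = 58.
C[4]: E(K, 58) = EE; 1B ⊕ EE = F5.
C[5]: E(K, F5) = 49; E1 ⊕ 49 = A8.
C[6]: E(K, A8) = 7E; E9 ⊕ 7E = 97.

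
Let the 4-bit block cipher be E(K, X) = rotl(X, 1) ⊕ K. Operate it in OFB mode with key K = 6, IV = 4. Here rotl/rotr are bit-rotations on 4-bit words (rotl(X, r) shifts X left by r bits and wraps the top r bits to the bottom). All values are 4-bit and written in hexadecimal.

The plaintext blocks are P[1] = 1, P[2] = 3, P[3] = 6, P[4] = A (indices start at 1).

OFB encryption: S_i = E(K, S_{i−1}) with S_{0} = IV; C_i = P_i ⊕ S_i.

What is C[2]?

C[2] = 8

C[1]: S = E(K, 4) = E; 1 ⊕ E = F.
C[2]: S = E(K, E) = B; 3 ⊕ B = 8.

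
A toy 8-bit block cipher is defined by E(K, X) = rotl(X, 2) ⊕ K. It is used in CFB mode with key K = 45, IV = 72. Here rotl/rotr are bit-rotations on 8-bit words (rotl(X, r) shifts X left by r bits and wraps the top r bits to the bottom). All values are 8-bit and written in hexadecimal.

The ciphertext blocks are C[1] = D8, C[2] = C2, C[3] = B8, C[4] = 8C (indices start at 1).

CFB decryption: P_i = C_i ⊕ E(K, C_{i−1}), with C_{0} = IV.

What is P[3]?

P[3]: E(K, C2) = 4E; B8 ⊕ 4E = F6.

P[3] = F6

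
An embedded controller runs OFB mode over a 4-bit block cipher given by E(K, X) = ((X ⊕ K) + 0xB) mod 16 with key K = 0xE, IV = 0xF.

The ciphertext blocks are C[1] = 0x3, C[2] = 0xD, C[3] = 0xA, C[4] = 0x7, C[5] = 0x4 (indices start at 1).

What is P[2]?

P[2] = 0x0

OFB decryption: S_i = E(K, S_{i−1}) with S_{0} = IV; P_i = C_i ⊕ S_i.
P[1]: S = E(K, 0xF) = 0xC; 0x3 ⊕ 0xC = 0xF.
P[2]: S = E(K, 0xC) = 0xD; 0xD ⊕ 0xD = 0x0.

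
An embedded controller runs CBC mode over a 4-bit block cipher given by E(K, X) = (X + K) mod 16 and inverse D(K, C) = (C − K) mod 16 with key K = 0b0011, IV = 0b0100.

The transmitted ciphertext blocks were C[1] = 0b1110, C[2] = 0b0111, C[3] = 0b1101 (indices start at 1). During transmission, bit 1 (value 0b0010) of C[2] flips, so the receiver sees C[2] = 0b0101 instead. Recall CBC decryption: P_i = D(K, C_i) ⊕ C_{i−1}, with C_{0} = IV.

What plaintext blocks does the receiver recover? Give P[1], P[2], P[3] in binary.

P[1] = 0b1111, P[2] = 0b1100, P[3] = 0b1111

Only C[2] changed, to 0b0101. In CBC, a change in C_i garbles P_i and flips the same bit in P_{i+1}. Decrypting the received ciphertext:
P[1]: D(K, 0b1110) = 0b1011; 0b1011 ⊕ 0b0100 = 0b1111.
P[2]: D(K, 0b0101) = 0b0010; 0b0010 ⊕ 0b1110 = 0b1100.
P[3]: D(K, 0b1101) = 0b1010; 0b1010 ⊕ 0b0101 = 0b1111.
Blocks that differ from the original plaintext: P[2], P[3].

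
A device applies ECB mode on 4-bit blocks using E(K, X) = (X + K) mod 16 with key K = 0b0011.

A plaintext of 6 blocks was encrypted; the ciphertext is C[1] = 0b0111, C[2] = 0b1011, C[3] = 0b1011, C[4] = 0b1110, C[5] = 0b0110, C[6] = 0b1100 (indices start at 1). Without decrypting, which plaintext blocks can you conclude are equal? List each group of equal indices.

ECB encrypts each block independently with the same key, so equal ciphertext blocks imply equal plaintext blocks.
C[2] = C[3] = 0b1011, so P[2] = P[3].

P[2] = P[3]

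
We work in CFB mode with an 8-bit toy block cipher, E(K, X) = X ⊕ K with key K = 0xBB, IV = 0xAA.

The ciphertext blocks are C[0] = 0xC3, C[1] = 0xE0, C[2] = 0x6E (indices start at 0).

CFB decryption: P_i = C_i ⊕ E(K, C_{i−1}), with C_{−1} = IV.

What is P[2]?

P[2] = 0x35

P[2]: E(K, 0xE0) = 0x5B; 0x6E ⊕ 0x5B = 0x35.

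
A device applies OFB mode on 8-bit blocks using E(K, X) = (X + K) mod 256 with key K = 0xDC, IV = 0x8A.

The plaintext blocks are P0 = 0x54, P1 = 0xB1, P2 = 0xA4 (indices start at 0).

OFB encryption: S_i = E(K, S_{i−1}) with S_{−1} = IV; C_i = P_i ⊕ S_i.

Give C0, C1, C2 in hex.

C0: S = E(K, 0x8A) = 0x66; 0x54 ⊕ 0x66 = 0x32.
C1: S = E(K, 0x66) = 0x42; 0xB1 ⊕ 0x42 = 0xF3.
C2: S = E(K, 0x42) = 0x1E; 0xA4 ⊕ 0x1E = 0xBA.

C0 = 0x32, C1 = 0xF3, C2 = 0xBA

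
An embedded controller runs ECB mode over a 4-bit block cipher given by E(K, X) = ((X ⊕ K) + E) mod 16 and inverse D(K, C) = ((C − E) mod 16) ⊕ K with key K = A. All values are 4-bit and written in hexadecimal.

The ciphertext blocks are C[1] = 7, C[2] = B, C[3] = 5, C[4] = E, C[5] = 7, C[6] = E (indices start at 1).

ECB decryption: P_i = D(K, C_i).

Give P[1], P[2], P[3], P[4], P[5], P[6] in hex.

P[1]: D(K, 7) = 3.
P[2]: D(K, B) = 7.
P[3]: D(K, 5) = D.
P[4]: D(K, E) = A.
P[5]: D(K, 7) = 3.
P[6]: D(K, E) = A.

P[1] = 3, P[2] = 7, P[3] = D, P[4] = A, P[5] = 3, P[6] = A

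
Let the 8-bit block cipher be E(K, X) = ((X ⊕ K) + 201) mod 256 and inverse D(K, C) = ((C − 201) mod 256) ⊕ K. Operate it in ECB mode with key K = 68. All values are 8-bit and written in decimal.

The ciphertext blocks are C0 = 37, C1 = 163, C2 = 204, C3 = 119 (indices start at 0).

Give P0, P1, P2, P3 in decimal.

ECB decryption: P_i = D(K, C_i).
P0: D(K, 37) = 24.
P1: D(K, 163) = 158.
P2: D(K, 204) = 71.
P3: D(K, 119) = 234.

P0 = 24, P1 = 158, P2 = 71, P3 = 234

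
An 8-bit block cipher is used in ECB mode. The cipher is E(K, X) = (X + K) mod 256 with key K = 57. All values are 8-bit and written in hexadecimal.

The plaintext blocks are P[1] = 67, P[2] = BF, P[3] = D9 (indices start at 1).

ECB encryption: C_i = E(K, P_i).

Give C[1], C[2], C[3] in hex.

C[1]: E(K, 67) = BE.
C[2]: E(K, BF) = 16.
C[3]: E(K, D9) = 30.

C[1] = BE, C[2] = 16, C[3] = 30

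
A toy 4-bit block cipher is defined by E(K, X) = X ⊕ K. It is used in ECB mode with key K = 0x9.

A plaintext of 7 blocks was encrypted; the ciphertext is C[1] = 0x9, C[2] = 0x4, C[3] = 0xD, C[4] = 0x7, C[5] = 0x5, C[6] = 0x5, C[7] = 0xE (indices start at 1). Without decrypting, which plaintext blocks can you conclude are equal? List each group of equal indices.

P[5] = P[6]

ECB encrypts each block independently with the same key, so equal ciphertext blocks imply equal plaintext blocks.
C[5] = C[6] = 0x5, so P[5] = P[6].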